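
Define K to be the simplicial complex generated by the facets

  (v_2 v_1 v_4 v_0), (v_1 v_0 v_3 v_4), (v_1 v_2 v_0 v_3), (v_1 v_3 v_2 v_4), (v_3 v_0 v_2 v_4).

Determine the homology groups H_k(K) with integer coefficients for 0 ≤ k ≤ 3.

We work with the vertex ordering v_0 < v_1 < v_2 < v_3 < v_4. The simplices of K, each written with vertices in increasing order, are:

  0-simplices (5): [v_0], [v_1], [v_2], [v_3], [v_4]
  1-simplices (10): [v_0,v_1], [v_0,v_2], [v_0,v_3], [v_0,v_4], [v_1,v_2], [v_1,v_3], [v_1,v_4], [v_2,v_3], [v_2,v_4], [v_3,v_4]
  2-simplices (10): [v_0,v_1,v_2], [v_0,v_1,v_3], [v_0,v_1,v_4], [v_0,v_2,v_3], [v_0,v_2,v_4], [v_0,v_3,v_4], [v_1,v_2,v_3], [v_1,v_2,v_4], [v_1,v_3,v_4], [v_2,v_3,v_4]
  3-simplices (5): [v_0,v_1,v_2,v_3], [v_0,v_1,v_2,v_4], [v_0,v_1,v_3,v_4], [v_0,v_2,v_3,v_4], [v_1,v_2,v_3,v_4]

Hence C_0 ≅ Z^5, C_1 ≅ Z^10, C_2 ≅ Z^10, C_3 ≅ Z^5.

The boundary map ∂_1: C_1 → C_0 maps an edge to its endpoints' difference, ∂[p,q] = q − p. For instance
  ∂[v_0,v_1] = [v_1] − [v_0].
The resulting 5×10 matrix has rank 4, and its Smith normal form has invariant factors (1,1,1,1).

The boundary map ∂_2: C_2 → C_1 maps a triangle to the signed sum of its edges. For instance
  ∂[v_2,v_3,v_4] = [v_3,v_4] − [v_2,v_4] + [v_2,v_3],
  ∂[v_1,v_2,v_4] = [v_2,v_4] − [v_1,v_4] + [v_1,v_2].
As a 10×10 matrix over Z this has rank 6, with invariant factors (1,1,1,1,1,1).

∂_3: C_3 → C_2 sends each 3-simplex σ to the alternating sum Σ_i (−1)^i (σ with its i-th vertex removed). For instance
  ∂[v_1,v_2,v_3,v_4] = [v_2,v_3,v_4] − [v_1,v_3,v_4] + [v_1,v_2,v_4] − [v_1,v_2,v_3],
  ∂[v_0,v_1,v_3,v_4] = [v_1,v_3,v_4] − [v_0,v_3,v_4] + [v_0,v_1,v_4] − [v_0,v_1,v_3].
The resulting 10×5 matrix has rank 4, and its Smith normal form has invariant factors (1,1,1,1).

Reading off H_k = ker ∂_k / im ∂_{k+1}:

  H_0: rank C_0 − rank ∂_1 = 5 − 4 = 1, and the invariant factors of ∂_1 are all 1, so H_0 = Z.
  H_1: rank ker ∂_1 − rank ∂_2 = (10 − 4) − 6 = 0, and the invariant factors of ∂_2 are all 1, so H_1 = 0.
  H_2: rank ker ∂_2 − rank ∂_3 = (10 − 6) − 4 = 0, and the invariant factors of ∂_3 are all 1, so H_2 = 0.
  H_3: rank ker ∂_3 − rank ∂_4 = (5 − 4) − 0 = 1, and there is no ∂_4, so H_3 = Z.

(K is a triangulation of the 3-sphere S^3.)

H_0 ≅ Z,  H_1 = 0,  H_2 = 0,  H_3 ≅ Z.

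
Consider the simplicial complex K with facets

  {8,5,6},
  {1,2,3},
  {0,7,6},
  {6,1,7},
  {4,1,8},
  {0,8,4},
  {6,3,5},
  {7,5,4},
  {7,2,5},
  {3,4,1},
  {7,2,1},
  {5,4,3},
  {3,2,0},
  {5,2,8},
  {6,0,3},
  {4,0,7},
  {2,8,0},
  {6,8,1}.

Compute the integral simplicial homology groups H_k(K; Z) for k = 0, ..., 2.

H_0 ≅ Z,  H_1 ≅ Z^2,  H_2 ≅ Z.

K has 9 vertices, 27 edges, 18 triangles.
rank ∂_0 = 0, rank ∂_1 = 8 ⇒ b_0 = 9 − 0 − 8 = 1; all invariant factors of ∂_1 are 1 so no torsion. So H_0 ≅ Z.
rank ∂_1 = 8, rank ∂_2 = 17 ⇒ b_1 = 27 − 8 − 17 = 2; all invariant factors of ∂_2 are 1 so no torsion. So H_1 ≅ Z^2.
rank ∂_2 = 17, rank ∂_3 = 0 ⇒ b_2 = 18 − 17 − 0 = 1. So H_2 ≅ Z.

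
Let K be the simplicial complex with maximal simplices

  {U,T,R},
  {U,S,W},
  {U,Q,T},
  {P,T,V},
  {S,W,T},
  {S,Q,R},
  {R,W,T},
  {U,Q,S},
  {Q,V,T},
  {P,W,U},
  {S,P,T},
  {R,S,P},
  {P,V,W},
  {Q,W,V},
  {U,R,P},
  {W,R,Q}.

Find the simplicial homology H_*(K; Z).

Order the vertices as P < Q < R < S < T < U < V < W. Listing each simplex with vertices in this order, K has dimension 2 with simplices:

  0-simplices (8): P, Q, R, S, T, U, V, W
  1-simplices (24): PR, PS, PT, PU, PV, PW, QR, QS, QT, QU, QV, QW, RS, RT, RU, RW, ST, SU, SW, TU, TV, TW, UW, VW
  2-simplices (16): PRS, PRU, PST, PTV, PUW, PVW, QRS, QRW, QSU, QTU, QTV, QVW, RTU, RTW, STW, SUW

giving chain groups C_0 ≅ Z^8, C_1 ≅ Z^24, C_2 ≅ Z^16.

Boundary ∂_1: C_1 → C_0 maps an edge to its endpoints' difference, ∂[p,q] = q − p. For instance
  ∂TW = W − T.
This gives a 8×24 integer matrix of rank 7; reducing to Smith normal form yields diagonal entries (1,1,1,1,1,1,1).

Boundary ∂_2: C_2 → C_1 maps a triangle to the signed sum of its edges. For instance
  ∂PST = ST − PT + PS,
  ∂PRU = RU − PU + PR.
The resulting 24×16 matrix has rank 15, and its Smith normal form has invariant factors (1,1,1,1,1,1,1,1,1,1,1,1,1,1,1).

Now H_k = ker ∂_k / im ∂_{k+1}, so:

  H_0: rank C_0 − rank ∂_1 = 8 − 7 = 1, and the invariant factors of ∂_1 are all 1, so H_0 = Z.
  H_1: rank ker ∂_1 − rank ∂_2 = (24 − 7) − 15 = 2, and the invariant factors of ∂_2 are all 1, so H_1 = Z^2.
  H_2: rank ker ∂_2 − rank ∂_3 = (16 − 15) − 0 = 1, and there is no ∂_3, so H_2 = Z.

As a check, the Euler characteristic is 8 − 24 + 16 = 0, which agrees with 1 − 2 + 1 = 0.
(K is a triangulation of the torus T^2.)

H_0 = Z,  H_1 = Z^2,  H_2 = Z.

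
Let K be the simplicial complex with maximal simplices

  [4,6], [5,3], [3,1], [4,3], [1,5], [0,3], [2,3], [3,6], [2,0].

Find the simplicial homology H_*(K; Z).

Order the vertices as 0 < 1 < 2 < 3 < 4 < 5 < 6. Listing each simplex with vertices in this order, K has dimension 1 with simplices:

  0-simplices (7): [0], [1], [2], [3], [4], [5], [6]
  1-simplices (9): [0,2], [0,3], [1,3], [1,5], [2,3], [3,4], [3,5], [3,6], [4,6]

giving chain groups C_0 ≅ Z^7, C_1 ≅ Z^9.

∂_1: C_1 → C_0 sends each edge [p,q] (with p < q) to q − p. For instance
  ∂[3,4] = [4] − [3].
The 7×9 boundary matrix has rank 6 and Smith normal form diag(1,1,1,1,1,1).

From H_k ≅ ker(∂_k) / im(∂_{k+1}) we obtain:

  H_0: rank C_0 − rank ∂_1 = 7 − 6 = 1, and the invariant factors of ∂_1 are all 1, so H_0 ≅ Z.
  H_1: rank ker ∂_1 − rank ∂_2 = (9 − 6) − 0 = 3, and there is no ∂_2, so H_1 ≅ Z^3.

As a check, the Euler characteristic is 7 − 9 = -2, which agrees with 1 − 3 = -2.

H_0 ≅ Z,  H_1 ≅ Z^3.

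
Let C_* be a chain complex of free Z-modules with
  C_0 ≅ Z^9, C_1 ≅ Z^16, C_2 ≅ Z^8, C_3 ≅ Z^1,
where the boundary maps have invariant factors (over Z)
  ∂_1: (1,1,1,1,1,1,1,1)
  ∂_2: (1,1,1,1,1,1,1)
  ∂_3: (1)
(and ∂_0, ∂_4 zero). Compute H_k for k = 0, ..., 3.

H_0 ≅ Z,  H_1 ≅ Z,  H_2 = 0,  H_3 = 0.

H_0: b_0 = 9 − 0 − 8 = 1; torsion from ∂_1 factors > 1: none. So H_0 ≅ Z.
H_1: b_1 = 16 − 8 − 7 = 1; torsion from ∂_2 factors > 1: none. So H_1 ≅ Z.
H_2: b_2 = 8 − 7 − 1 = 0; torsion from ∂_3 factors > 1: none. So H_2 ≅ 0.
H_3: b_3 = 1 − 1 − 0 = 0; torsion from ∂_4 factors > 1: none. So H_3 ≅ 0.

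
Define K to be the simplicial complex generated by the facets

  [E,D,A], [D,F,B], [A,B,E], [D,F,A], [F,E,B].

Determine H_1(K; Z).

We work with the vertex ordering A < B < D < E < F. The simplices of K, each written with vertices in increasing order, are:

  0-simplices (5): A, B, D, E, F
  1-simplices (10): AB, AD, AE, AF, BD, BE, BF, DE, DF, EF
  2-simplices (5): ABE, ADE, ADF, BDF, BEF

giving chain groups C_0 ≅ Z^5, C_1 ≅ Z^10, C_2 ≅ Z^5.

Boundary ∂_1: C_1 → C_0 sends each edge [p,q] (with p < q) to q − p. For instance
  ∂BD = D − B.
The 5×10 boundary matrix has rank 4 and Smith normal form diag(1,1,1,1).

The boundary map ∂_2: C_2 → C_1 acts by ∂[p,q,r] = [q,r] − [p,r] + [p,q]. For instance
  ∂ABE = BE − AE + AB,
  ∂ADE = DE − AE + AD.
As a 10×5 matrix over Z this has rank 5, with invariant factors (1,1,1,1,1).

Computing H_k = (kernel of ∂_k) / (image of ∂_{k+1}):

  H_1: rank ker ∂_1 − rank ∂_2 = (10 − 4) − 5 = 1, and the invariant factors of ∂_2 are all 1, so H_1 = Z.

H_1 ≅ Z.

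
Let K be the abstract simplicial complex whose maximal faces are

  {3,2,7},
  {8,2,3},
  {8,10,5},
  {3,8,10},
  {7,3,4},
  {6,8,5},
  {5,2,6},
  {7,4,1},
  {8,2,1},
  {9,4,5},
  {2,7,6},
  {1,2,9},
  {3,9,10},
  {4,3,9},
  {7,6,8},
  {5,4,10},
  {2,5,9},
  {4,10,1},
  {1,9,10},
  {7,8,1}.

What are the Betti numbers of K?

Fix the vertex order 1 < 2 < 3 < 4 < 5 < 6 < 7 < 8 < 9 < 10 and write every simplex with vertices in increasing order. Then dim K = 2 and the simplices of K are:

  0-simplices (10): [1], [2], [3], [4], [5], [6], [7], [8], [9], [10]
  1-simplices (30): (30 of them)
  2-simplices (20): (20 of them)

Hence C_0 ≅ Z^10, C_1 ≅ Z^30, C_2 ≅ Z^20.

Boundary ∂_1: C_1 → C_0 maps an edge to its endpoints' difference, ∂[p,q] = q − p. For instance
  ∂[5,10] = [10] − [5].
The resulting 10×30 matrix has rank 9, and its Smith normal form has invariant factors (1,1,1,1,1,1,1,1,1).

∂_2: C_2 → C_1 maps a triangle to the signed sum of its edges. For instance
  ∂[1,7,8] = [7,8] − [1,8] + [1,7],
  ∂[6,7,8] = [7,8] − [6,8] + [6,7].
The resulting 30×20 matrix has rank 20, and its Smith normal form has invariant factors (1,1,1,1,1,1,1,1,1,1,1,1,1,1,1,1,1,1,1,2).

Now H_k = ker ∂_k / im ∂_{k+1}, so:

  H_0: rank C_0 − rank ∂_1 = 10 − 9 = 1, and the invariant factors of ∂_1 are all 1, so H_0 ≅ Z.
  H_1: rank ker ∂_1 − rank ∂_2 = (30 − 9) − 20 = 1, and ∂_2 has invariant factor 2 > 1, so H_1 ≅ Z ⊕ Z/2Z.
  H_2: rank ker ∂_2 − rank ∂_3 = (20 − 20) − 0 = 0, and there is no ∂_3, so H_2 ≅ 0.

Hence the Betti numbers are b_0 = 1, b_1 = 1, b_2 = 0.

b_0 = 1, b_1 = 1, b_2 = 0.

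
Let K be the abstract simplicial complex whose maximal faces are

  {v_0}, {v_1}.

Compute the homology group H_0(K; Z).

Fix the vertex order v_0 < v_1 and write every simplex with vertices in increasing order. Then dim K = 0 and the simplices of K are:

  0-simplices (2): [v_0], [v_1]

Hence C_0 ≅ Z^2.

From H_k ≅ ker(∂_k) / im(∂_{k+1}) we obtain:

  H_0: rank C_0 − rank ∂_1 = 2 − 0 = 2, and there is no ∂_1, so H_0 = Z^2.

H_0 ≅ Z^2.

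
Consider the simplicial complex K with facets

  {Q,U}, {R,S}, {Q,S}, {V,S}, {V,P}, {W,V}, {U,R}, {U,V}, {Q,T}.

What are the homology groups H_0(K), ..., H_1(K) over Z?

H_0 = Z,  H_1 = Z^2.

Take the total order P < Q < R < S < T < U < V < W on the vertex set. Then K (dimension 1) consists of the simplices:

  0-simplices (8): P, Q, R, S, T, U, V, W
  1-simplices (9): PV, QS, QT, QU, RS, RU, SV, UV, VW

Hence C_0 ≅ Z^8, C_1 ≅ Z^9.

Boundary ∂_1: C_1 → C_0 maps an edge to its endpoints' difference, ∂[p,q] = q − p. For instance
  ∂QU = U − Q.
This gives a 8×9 integer matrix of rank 7; reducing to Smith normal form yields diagonal entries (1,1,1,1,1,1,1).

Reading off H_k = ker ∂_k / im ∂_{k+1}:

  H_0: rank C_0 − rank ∂_1 = 8 − 7 = 1, and the invariant factors of ∂_1 are all 1, so H_0 ≅ Z.
  H_1: rank ker ∂_1 − rank ∂_2 = (9 − 7) − 0 = 2, and there is no ∂_2, so H_1 ≅ Z^2.

As a check, the Euler characteristic is 8 − 9 = -1, which agrees with 1 − 2 = -1.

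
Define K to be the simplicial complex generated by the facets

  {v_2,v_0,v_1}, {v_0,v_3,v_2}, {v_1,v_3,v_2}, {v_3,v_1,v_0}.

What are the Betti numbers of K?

Order the vertices as v_0 < v_1 < v_2 < v_3. Listing each simplex with vertices in this order, K has dimension 2 with simplices:

  0-simplices (4): [v_0], [v_1], [v_2], [v_3]
  1-simplices (6): [v_0,v_1], [v_0,v_2], [v_0,v_3], [v_1,v_2], [v_1,v_3], [v_2,v_3]
  2-simplices (4): [v_0,v_1,v_2], [v_0,v_1,v_3], [v_0,v_2,v_3], [v_1,v_2,v_3]

giving chain groups C_0 ≅ Z^4, C_1 ≅ Z^6, C_2 ≅ Z^4.

The boundary map ∂_1: C_1 → C_0 sends each edge [p,q] (with p < q) to q − p. For instance
  ∂[v_1,v_3] = [v_3] − [v_1].
As a 4×6 matrix over Z this has rank 3, with invariant factors (1,1,1).

The boundary map ∂_2: C_2 → C_1 sends each 2-simplex [p,q,r] to [q,r] − [p,r] + [p,q]. For instance
  ∂[v_0,v_1,v_3] = [v_1,v_3] − [v_0,v_3] + [v_0,v_1],
  ∂[v_0,v_1,v_2] = [v_1,v_2] − [v_0,v_2] + [v_0,v_1].
This gives a 6×4 integer matrix of rank 3; reducing to Smith normal form yields diagonal entries (1,1,1).

From H_k ≅ ker(∂_k) / im(∂_{k+1}) we obtain:

  H_0: rank C_0 − rank ∂_1 = 4 − 3 = 1, and the invariant factors of ∂_1 are all 1, so H_0 = Z.
  H_1: rank ker ∂_1 − rank ∂_2 = (6 − 3) − 3 = 0, and the invariant factors of ∂_2 are all 1, so H_1 = 0.
  H_2: rank ker ∂_2 − rank ∂_3 = (4 − 3) − 0 = 1, and there is no ∂_3, so H_2 = Z.

(K is a triangulation of the 2-sphere S^2.)

Hence the Betti numbers are b_0 = 1, b_1 = 0, b_2 = 1.

b_0 = 1, b_1 = 0, b_2 = 1.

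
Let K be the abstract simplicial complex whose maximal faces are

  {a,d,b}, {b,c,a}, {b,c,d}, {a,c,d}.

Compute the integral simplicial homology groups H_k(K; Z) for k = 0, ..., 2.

Order the vertices as a < b < c < d. Listing each simplex with vertices in this order, K has dimension 2 with simplices:

  0-simplices (4): a, b, c, d
  1-simplices (6): ab, ac, ad, bc, bd, cd
  2-simplices (4): abc, abd, acd, bcd

so the chain groups are C_0 ≅ Z^4, C_1 ≅ Z^6, C_2 ≅ Z^4.

The boundary map ∂_1: C_1 → C_0 sends each edge [p,q] (with p < q) to q − p.
The 4×6 boundary matrix has rank 3 and Smith normal form diag(1,1,1).

∂_2: C_2 → C_1 acts by ∂[p,q,r] = [q,r] − [p,r] + [p,q]. For instance
  ∂acd = cd − ad + ac,
  ∂abc = bc − ac + ab.
The 6×4 boundary matrix has rank 3 and Smith normal form diag(1,1,1).

Now H_k = ker ∂_k / im ∂_{k+1}, so:

  H_0: rank C_0 − rank ∂_1 = 4 − 3 = 1, and the invariant factors of ∂_1 are all 1, so H_0 = Z.
  H_1: rank ker ∂_1 − rank ∂_2 = (6 − 3) − 3 = 0, and the invariant factors of ∂_2 are all 1, so H_1 = 0.
  H_2: rank ker ∂_2 − rank ∂_3 = (4 − 3) − 0 = 1, and there is no ∂_3, so H_2 = Z.

H_0 = Z,  H_1 = 0,  H_2 = Z.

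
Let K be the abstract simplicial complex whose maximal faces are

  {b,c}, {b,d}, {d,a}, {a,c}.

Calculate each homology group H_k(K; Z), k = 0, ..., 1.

Order the vertices as a < b < c < d. Listing each simplex with vertices in this order, K has dimension 1 with simplices:

  0-simplices (4): a, b, c, d
  1-simplices (4): ac, ad, bc, bd

Hence C_0 ≅ Z^4, C_1 ≅ Z^4.

∂_1: C_1 → C_0 maps an edge to its endpoints' difference, ∂[p,q] = q − p.
The 4×4 boundary matrix has rank 3 and Smith normal form diag(1,1,1).

Reading off H_k = ker ∂_k / im ∂_{k+1}:

  H_0: rank C_0 − rank ∂_1 = 4 − 3 = 1, and the invariant factors of ∂_1 are all 1, so H_0 ≅ Z.
  H_1: rank ker ∂_1 − rank ∂_2 = (4 − 3) − 0 = 1, and there is no ∂_2, so H_1 ≅ Z.

As a check, the Euler characteristic is 4 − 4 = 0, which agrees with 1 − 1 = 0.
(K is a triangulation of the circle S^1.)

H_0 = Z,  H_1 = Z.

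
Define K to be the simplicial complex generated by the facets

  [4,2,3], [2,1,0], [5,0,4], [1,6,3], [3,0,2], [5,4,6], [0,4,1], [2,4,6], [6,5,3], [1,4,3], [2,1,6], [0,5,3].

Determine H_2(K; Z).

H_2 = 0.

Take the total order 0 < 1 < 2 < 3 < 4 < 5 < 6 on the vertex set. Then K (dimension 2) consists of the simplices:

  0-simplices (7): [0], [1], [2], [3], [4], [5], [6]
  1-simplices (18): [0,1], [0,2], [0,3], [0,4], [0,5], [1,2], [1,3], [1,4], [1,6], [2,3], [2,4], [2,6], [3,4], [3,5], [3,6], [4,5], [4,6], [5,6]
  2-simplices (12): [0,1,2], [0,1,4], [0,2,3], [0,3,5], [0,4,5], [1,2,6], [1,3,4], [1,3,6], [2,3,4], [2,4,6], [3,5,6], [4,5,6]

Hence C_0 ≅ Z^7, C_1 ≅ Z^18, C_2 ≅ Z^12.

∂_1: C_1 → C_0 maps an edge to its endpoints' difference, ∂[p,q] = q − p.
The resulting 7×18 matrix has rank 6, and its Smith normal form has invariant factors (1,1,1,1,1,1).

∂_2: C_2 → C_1 sends each 2-simplex [p,q,r] to [q,r] − [p,r] + [p,q]. For instance
  ∂[3,5,6] = [5,6] − [3,6] + [3,5],
  ∂[4,5,6] = [5,6] − [4,6] + [4,5].
The 18×12 boundary matrix has rank 12 and Smith normal form diag(1,1,1,1,1,1,1,1,1,1,1,2).

Computing H_k = (kernel of ∂_k) / (image of ∂_{k+1}):

  H_2: rank ker ∂_2 − rank ∂_3 = (12 − 12) − 0 = 0, and there is no ∂_3, so H_2 = 0.

(K is a triangulation of the real projective plane RP^2.)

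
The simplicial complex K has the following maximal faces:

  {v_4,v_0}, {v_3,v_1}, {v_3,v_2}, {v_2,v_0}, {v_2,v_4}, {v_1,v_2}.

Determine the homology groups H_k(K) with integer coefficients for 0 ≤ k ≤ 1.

Take the total order v_0 < v_1 < v_2 < v_3 < v_4 on the vertex set. Then K (dimension 1) consists of the simplices:

  0-simplices (5): [v_0], [v_1], [v_2], [v_3], [v_4]
  1-simplices (6): [v_0,v_2], [v_0,v_4], [v_1,v_2], [v_1,v_3], [v_2,v_3], [v_2,v_4]

so the chain groups are C_0 ≅ Z^5, C_1 ≅ Z^6.

The boundary map ∂_1: C_1 → C_0 is given by ∂[p,q] = [q] − [p].
As a 5×6 matrix over Z this has rank 4, with invariant factors (1,1,1,1).

Computing H_k = (kernel of ∂_k) / (image of ∂_{k+1}):

  H_0: rank C_0 − rank ∂_1 = 5 − 4 = 1, and the invariant factors of ∂_1 are all 1, so H_0 = Z.
  H_1: rank ker ∂_1 − rank ∂_2 = (6 − 4) − 0 = 2, and there is no ∂_2, so H_1 = Z^2.

As a check, the Euler characteristic is 5 − 6 = -1, which agrees with 1 − 2 = -1.

H_0 = Z,  H_1 = Z^2.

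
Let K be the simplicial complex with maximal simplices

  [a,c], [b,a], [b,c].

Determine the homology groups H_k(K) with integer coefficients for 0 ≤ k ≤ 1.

H_0 ≅ Z,  H_1 ≅ Z.

Order the vertices as a < b < c. Listing each simplex with vertices in this order, K has dimension 1 with simplices:

  0-simplices (3): a, b, c
  1-simplices (3): ab, ac, bc

giving chain groups C_0 ≅ Z^3, C_1 ≅ Z^3.

The boundary map ∂_1: C_1 → C_0 sends each edge [p,q] (with p < q) to q − p. For instance
  ∂ac = c − a.
This gives a 3×3 integer matrix of rank 2; reducing to Smith normal form yields diagonal entries (1,1).

Now H_k = ker ∂_k / im ∂_{k+1}, so:

  H_0: rank C_0 − rank ∂_1 = 3 − 2 = 1, and the invariant factors of ∂_1 are all 1, so H_0 = Z.
  H_1: rank ker ∂_1 − rank ∂_2 = (3 − 2) − 0 = 1, and there is no ∂_2, so H_1 = Z.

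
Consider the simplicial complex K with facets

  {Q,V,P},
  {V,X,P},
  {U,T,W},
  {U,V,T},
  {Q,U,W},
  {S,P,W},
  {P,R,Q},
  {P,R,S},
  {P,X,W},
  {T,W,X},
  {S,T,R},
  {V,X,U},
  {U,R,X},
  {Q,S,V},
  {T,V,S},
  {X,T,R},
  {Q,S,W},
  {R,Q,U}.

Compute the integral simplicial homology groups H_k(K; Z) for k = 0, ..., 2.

H_0 = Z,  H_1 = Z × Z/2,  H_2 = 0.

Fix the vertex order P < Q < R < S < T < U < V < W < X and write every simplex with vertices in increasing order. Then dim K = 2 and the simplices of K are:

  0-simplices (9): P, Q, R, S, T, U, V, W, X
  1-simplices (27): PQ, PR, PS, PV, PW, PX, QR, QS, QU, QV, QW, RS, RT, RU, RX, ST, SV, SW, TU, TV, TW, TX, UV, UW, UX, VX, WX
  2-simplices (18): PQR, PQV, PRS, PSW, PVX, PWX, QRU, QSV, QSW, QUW, RST, RTX, RUX, STV, TUV, TUW, TWX, UVX

giving chain groups C_0 ≅ Z^9, C_1 ≅ Z^27, C_2 ≅ Z^18.

Boundary ∂_1: C_1 → C_0 maps an edge to its endpoints' difference, ∂[p,q] = q − p.
The 9×27 boundary matrix has rank 8 and Smith normal form diag(1,1,1,1,1,1,1,1).

∂_2: C_2 → C_1 sends each 2-simplex [p,q,r] to [q,r] − [p,r] + [p,q]. For instance
  ∂RUX = UX − RX + RU,
  ∂UVX = VX − UX + UV.
The resulting 27×18 matrix has rank 18, and its Smith normal form has invariant factors (1,1,1,1,1,1,1,1,1,1,1,1,1,1,1,1,1,2).

Reading off H_k = ker ∂_k / im ∂_{k+1}:

  H_0: rank C_0 − rank ∂_1 = 9 − 8 = 1, and the invariant factors of ∂_1 are all 1, so H_0 = Z.
  H_1: rank ker ∂_1 − rank ∂_2 = (27 − 8) − 18 = 1, and ∂_2 has invariant factor 2 > 1, so H_1 = Z × Z/2.
  H_2: rank ker ∂_2 − rank ∂_3 = (18 − 18) − 0 = 0, and there is no ∂_3, so H_2 = 0.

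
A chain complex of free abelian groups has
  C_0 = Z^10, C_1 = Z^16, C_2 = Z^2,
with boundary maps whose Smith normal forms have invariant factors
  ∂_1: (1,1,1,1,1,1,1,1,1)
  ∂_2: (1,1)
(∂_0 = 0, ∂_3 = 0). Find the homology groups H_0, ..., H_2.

H_0 = Z,  H_1 = Z^5,  H_2 = 0.

H_0: b_0 = 10 − 0 − 9 = 1; torsion from ∂_1 factors > 1: none. So H_0 = Z.
H_1: b_1 = 16 − 9 − 2 = 5; torsion from ∂_2 factors > 1: none. So H_1 = Z^5.
H_2: b_2 = 2 − 2 − 0 = 0; torsion from ∂_3 factors > 1: none. So H_2 = 0.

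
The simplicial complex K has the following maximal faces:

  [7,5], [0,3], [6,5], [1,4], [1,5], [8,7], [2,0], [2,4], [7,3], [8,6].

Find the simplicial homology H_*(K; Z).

H_0 = Z,  H_1 = Z^2.

K has 9 vertices, 10 edges.
rank ∂_0 = 0, rank ∂_1 = 8 ⇒ b_0 = 9 − 0 − 8 = 1; all invariant factors of ∂_1 are 1 so no torsion. So H_0 = Z.
rank ∂_1 = 8, rank ∂_2 = 0 ⇒ b_1 = 10 − 8 − 0 = 2. So H_1 = Z^2.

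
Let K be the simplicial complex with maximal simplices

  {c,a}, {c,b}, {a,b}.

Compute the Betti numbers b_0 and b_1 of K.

Fix the vertex order a < b < c and write every simplex with vertices in increasing order. Then dim K = 1 and the simplices of K are:

  0-simplices (3): a, b, c
  1-simplices (3): ab, ac, bc

Hence C_0 ≅ Z^3, C_1 ≅ Z^3.

Boundary ∂_1: C_1 → C_0 maps an edge to its endpoints' difference, ∂[p,q] = q − p. For instance
  ∂ac = c − a.
This gives a 3×3 integer matrix of rank 2; reducing to Smith normal form yields diagonal entries (1,1).

Now H_k = ker ∂_k / im ∂_{k+1}, so:

  H_0: rank C_0 − rank ∂_1 = 3 − 2 = 1, and the invariant factors of ∂_1 are all 1, so H_0 = Z.
  H_1: rank ker ∂_1 − rank ∂_2 = (3 − 2) − 0 = 1, and there is no ∂_2, so H_1 = Z.

As a check, the Euler characteristic is 3 − 3 = 0, which agrees with 1 − 1 = 0.

Hence the Betti numbers are b_0 = 1, b_1 = 1.

b_0 = 1, b_1 = 1.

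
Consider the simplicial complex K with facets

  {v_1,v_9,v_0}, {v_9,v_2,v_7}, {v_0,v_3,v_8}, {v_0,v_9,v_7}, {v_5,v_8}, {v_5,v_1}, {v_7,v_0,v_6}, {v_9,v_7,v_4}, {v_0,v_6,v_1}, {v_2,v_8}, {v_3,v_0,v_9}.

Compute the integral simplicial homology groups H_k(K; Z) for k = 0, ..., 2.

We work with the vertex ordering v_0 < v_1 < v_2 < v_3 < v_4 < v_5 < v_6 < v_7 < v_8 < v_9. The simplices of K, each written with vertices in increasing order, are:

  0-simplices (10): [v_0], [v_1], [v_2], [v_3], [v_4], [v_5], [v_6], [v_7], [v_8], [v_9]
  1-simplices (19): (19 of them)
  2-simplices (8): [v_0,v_1,v_6], [v_0,v_1,v_9], [v_0,v_3,v_8], [v_0,v_3,v_9], [v_0,v_6,v_7], [v_0,v_7,v_9], [v_2,v_7,v_9], [v_4,v_7,v_9]

giving chain groups C_0 ≅ Z^10, C_1 ≅ Z^19, C_2 ≅ Z^8.

∂_1: C_1 → C_0 is given by ∂[p,q] = [q] − [p]. For instance
  ∂[v_0,v_8] = [v_8] − [v_0].
This gives a 10×19 integer matrix of rank 9; reducing to Smith normal form yields diagonal entries (1,1,1,1,1,1,1,1,1).

Boundary ∂_2: C_2 → C_1 maps a triangle to the signed sum of its edges. For instance
  ∂[v_0,v_7,v_9] = [v_7,v_9] − [v_0,v_9] + [v_0,v_7],
  ∂[v_2,v_7,v_9] = [v_7,v_9] − [v_2,v_9] + [v_2,v_7].
The 19×8 boundary matrix has rank 8 and Smith normal form diag(1,1,1,1,1,1,1,1).

From H_k ≅ ker(∂_k) / im(∂_{k+1}) we obtain:

  H_0: rank C_0 − rank ∂_1 = 10 − 9 = 1, and the invariant factors of ∂_1 are all 1, so H_0 ≅ Z.
  H_1: rank ker ∂_1 − rank ∂_2 = (19 − 9) − 8 = 2, and the invariant factors of ∂_2 are all 1, so H_1 ≅ Z^2.
  H_2: rank ker ∂_2 − rank ∂_3 = (8 − 8) − 0 = 0, and there is no ∂_3, so H_2 ≅ 0.

As a check, the Euler characteristic is 10 − 19 + 8 = -1, which agrees with 1 − 2 + 0 = -1.

H_0 = Z,  H_1 = Z^2,  H_2 = 0.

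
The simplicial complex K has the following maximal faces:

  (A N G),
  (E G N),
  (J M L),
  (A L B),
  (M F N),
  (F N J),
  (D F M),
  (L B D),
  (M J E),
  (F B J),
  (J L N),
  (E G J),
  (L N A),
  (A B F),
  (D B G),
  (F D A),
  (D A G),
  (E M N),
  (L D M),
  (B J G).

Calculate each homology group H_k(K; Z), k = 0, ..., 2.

H_0 ≅ Z,  H_1 ≅ Z ⊕ Z_2,  H_2 = 0.

Fix the vertex order A < B < D < E < F < G < J < L < M < N and write every simplex with vertices in increasing order. Then dim K = 2 and the simplices of K are:

  0-simplices (10): A, B, D, E, F, G, J, L, M, N
  1-simplices (30): AB, AD, AF, AG, AL, AN, BD, BF, BG, BJ, BL, DF, DG, DL, DM, EG, EJ, EM, EN, FJ, FM, FN, GJ, GN, JL, JM, JN, LM, LN, MN
  2-simplices (20): ABF, ABL, ADF, ADG, AGN, ALN, BDG, BDL, BFJ, BGJ, DFM, DLM, EGJ, EGN, EJM, EMN, FJN, FMN, JLM, JLN

Hence C_0 ≅ Z^10, C_1 ≅ Z^30, C_2 ≅ Z^20.

∂_1: C_1 → C_0 is given by ∂[p,q] = [q] − [p].
The 10×30 boundary matrix has rank 9 and Smith normal form diag(1,1,1,1,1,1,1,1,1).

Boundary ∂_2: C_2 → C_1 acts by ∂[p,q,r] = [q,r] − [p,r] + [p,q]. For instance
  ∂EMN = MN − EN + EM,
  ∂EGN = GN − EN + EG.
The resulting 30×20 matrix has rank 20, and its Smith normal form has invariant factors (1,1,1,1,1,1,1,1,1,1,1,1,1,1,1,1,1,1,1,2).

Now H_k = ker ∂_k / im ∂_{k+1}, so:

  H_0: rank C_0 − rank ∂_1 = 10 − 9 = 1, and the invariant factors of ∂_1 are all 1, so H_0 ≅ Z.
  H_1: rank ker ∂_1 − rank ∂_2 = (30 − 9) − 20 = 1, and ∂_2 has invariant factor 2 > 1, so H_1 ≅ Z ⊕ Z_2.
  H_2: rank ker ∂_2 − rank ∂_3 = (20 − 20) − 0 = 0, and there is no ∂_3, so H_2 ≅ 0.

As a check, the Euler characteristic is 10 − 30 + 20 = 0, which agrees with 1 − 1 + 0 = 0.
(K is a triangulation of the Klein bottle.)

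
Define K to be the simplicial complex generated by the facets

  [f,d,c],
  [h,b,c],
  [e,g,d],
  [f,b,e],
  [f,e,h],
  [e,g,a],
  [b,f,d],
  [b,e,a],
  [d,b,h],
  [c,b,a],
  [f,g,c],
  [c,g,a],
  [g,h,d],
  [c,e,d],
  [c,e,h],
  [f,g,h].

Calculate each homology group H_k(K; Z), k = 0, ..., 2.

We work with the vertex ordering a < b < c < d < e < f < g < h. The simplices of K, each written with vertices in increasing order, are:

  0-simplices (8): a, b, c, d, e, f, g, h
  1-simplices (24): ab, ac, ae, ag, bc, bd, be, bf, bh, cd, ce, cf, cg, ch, de, df, dg, dh, ef, eg, eh, fg, fh, gh
  2-simplices (16): abc, abe, acg, aeg, bch, bdf, bdh, bef, cde, cdf, ceh, cfg, deg, dgh, efh, fgh

so the chain groups are C_0 ≅ Z^8, C_1 ≅ Z^24, C_2 ≅ Z^16.

Boundary ∂_1: C_1 → C_0 maps an edge to its endpoints' difference, ∂[p,q] = q − p. For instance
  ∂bh = h − b.
The 8×24 boundary matrix has rank 7 and Smith normal form diag(1,1,1,1,1,1,1).

The boundary map ∂_2: C_2 → C_1 maps a triangle to the signed sum of its edges. For instance
  ∂bch = ch − bh + bc,
  ∂cfg = fg − cg + cf.
The resulting 24×16 matrix has rank 15, and its Smith normal form has invariant factors (1,1,1,1,1,1,1,1,1,1,1,1,1,1,1).

Now H_k = ker ∂_k / im ∂_{k+1}, so:

  H_0: rank C_0 − rank ∂_1 = 8 − 7 = 1, and the invariant factors of ∂_1 are all 1, so H_0 = Z.
  H_1: rank ker ∂_1 − rank ∂_2 = (24 − 7) − 15 = 2, and the invariant factors of ∂_2 are all 1, so H_1 = Z^2.
  H_2: rank ker ∂_2 − rank ∂_3 = (16 − 15) − 0 = 1, and there is no ∂_3, so H_2 = Z.

H_0 ≅ Z,  H_1 ≅ Z^2,  H_2 ≅ Z.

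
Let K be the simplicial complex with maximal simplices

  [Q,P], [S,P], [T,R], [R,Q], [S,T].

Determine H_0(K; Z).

H_0 = Z.

Fix the vertex order P < Q < R < S < T and write every simplex with vertices in increasing order. Then dim K = 1 and the simplices of K are:

  0-simplices (5): P, Q, R, S, T
  1-simplices (5): PQ, PS, QR, RT, ST

giving chain groups C_0 ≅ Z^5, C_1 ≅ Z^5.

The boundary map ∂_1: C_1 → C_0 maps an edge to its endpoints' difference, ∂[p,q] = q − p. For instance
  ∂RT = T − R.
As a 5×5 matrix over Z this has rank 4, with invariant factors (1,1,1,1).

Reading off H_k = ker ∂_k / im ∂_{k+1}:

  H_0: rank C_0 − rank ∂_1 = 5 − 4 = 1, and the invariant factors of ∂_1 are all 1, so H_0 ≅ Z.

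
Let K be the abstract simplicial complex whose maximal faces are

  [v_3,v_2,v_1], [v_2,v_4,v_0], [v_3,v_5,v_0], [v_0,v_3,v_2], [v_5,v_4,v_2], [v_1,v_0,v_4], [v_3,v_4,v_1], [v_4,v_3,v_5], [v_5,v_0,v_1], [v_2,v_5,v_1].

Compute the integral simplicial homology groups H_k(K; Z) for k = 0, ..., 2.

H_0 = Z,  H_1 = Z/2,  H_2 = 0.

Take the total order v_0 < v_1 < v_2 < v_3 < v_4 < v_5 on the vertex set. Then K (dimension 2) consists of the simplices:

  0-simplices (6): [v_0], [v_1], [v_2], [v_3], [v_4], [v_5]
  1-simplices (15): (15 of them)
  2-simplices (10): [v_0,v_1,v_4], [v_0,v_1,v_5], [v_0,v_2,v_3], [v_0,v_2,v_4], [v_0,v_3,v_5], [v_1,v_2,v_3], [v_1,v_2,v_5], [v_1,v_3,v_4], [v_2,v_4,v_5], [v_3,v_4,v_5]

Hence C_0 ≅ Z^6, C_1 ≅ Z^15, C_2 ≅ Z^10.

Boundary ∂_1: C_1 → C_0 sends each edge [p,q] (with p < q) to q − p. For instance
  ∂[v_0,v_5] = [v_5] − [v_0].
This gives a 6×15 integer matrix of rank 5; reducing to Smith normal form yields diagonal entries (1,1,1,1,1).

∂_2: C_2 → C_1 maps a triangle to the signed sum of its edges. For instance
  ∂[v_3,v_4,v_5] = [v_4,v_5] − [v_3,v_5] + [v_3,v_4],
  ∂[v_2,v_4,v_5] = [v_4,v_5] − [v_2,v_5] + [v_2,v_4].
As a 15×10 matrix over Z this has rank 10, with invariant factors (1,1,1,1,1,1,1,1,1,2).

Computing H_k = (kernel of ∂_k) / (image of ∂_{k+1}):

  H_0: rank C_0 − rank ∂_1 = 6 − 5 = 1, and the invariant factors of ∂_1 are all 1, so H_0 ≅ Z.
  H_1: rank ker ∂_1 − rank ∂_2 = (15 − 5) − 10 = 0, and ∂_2 has invariant factor 2 > 1, so H_1 ≅ Z/2.
  H_2: rank ker ∂_2 − rank ∂_3 = (10 − 10) − 0 = 0, and there is no ∂_3, so H_2 ≅ 0.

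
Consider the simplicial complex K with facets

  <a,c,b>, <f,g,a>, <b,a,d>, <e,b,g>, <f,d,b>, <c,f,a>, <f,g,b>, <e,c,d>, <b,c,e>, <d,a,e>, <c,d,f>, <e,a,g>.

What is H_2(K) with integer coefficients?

Take the total order a < b < c < d < e < f < g on the vertex set. Then K (dimension 2) consists of the simplices:

  0-simplices (7): a, b, c, d, e, f, g
  1-simplices (18): ab, ac, ad, ae, af, ag, bc, bd, be, bf, bg, cd, ce, cf, de, df, eg, fg
  2-simplices (12): abc, abd, acf, ade, aeg, afg, bce, bdf, beg, bfg, cde, cdf

so the chain groups are C_0 ≅ Z^7, C_1 ≅ Z^18, C_2 ≅ Z^12.

The boundary map ∂_1: C_1 → C_0 sends each edge [p,q] (with p < q) to q − p.
As a 7×18 matrix over Z this has rank 6, with invariant factors (1,1,1,1,1,1).

Boundary ∂_2: C_2 → C_1 acts by ∂[p,q,r] = [q,r] − [p,r] + [p,q]. For instance
  ∂abc = bc − ac + ab,
  ∂cdf = df − cf + cd.
As a 18×12 matrix over Z this has rank 12, with invariant factors (1,1,1,1,1,1,1,1,1,1,1,2).

From H_k ≅ ker(∂_k) / im(∂_{k+1}) we obtain:

  H_2: rank ker ∂_2 − rank ∂_3 = (12 − 12) − 0 = 0, and there is no ∂_3, so H_2 ≅ 0.

H_2 = 0.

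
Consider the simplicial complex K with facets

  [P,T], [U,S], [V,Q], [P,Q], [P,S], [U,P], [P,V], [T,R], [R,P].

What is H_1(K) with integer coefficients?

H_1 = Z^3.

We work with the vertex ordering P < Q < R < S < T < U < V. The simplices of K, each written with vertices in increasing order, are:

  0-simplices (7): P, Q, R, S, T, U, V
  1-simplices (9): PQ, PR, PS, PT, PU, PV, QV, RT, SU

Hence C_0 ≅ Z^7, C_1 ≅ Z^9.

Boundary ∂_1: C_1 → C_0 sends each edge [p,q] (with p < q) to q − p. For instance
  ∂PU = U − P.
This gives a 7×9 integer matrix of rank 6; reducing to Smith normal form yields diagonal entries (1,1,1,1,1,1).

Now H_k = ker ∂_k / im ∂_{k+1}, so:

  H_1: rank ker ∂_1 − rank ∂_2 = (9 − 6) − 0 = 3, and there is no ∂_2, so H_1 ≅ Z^3.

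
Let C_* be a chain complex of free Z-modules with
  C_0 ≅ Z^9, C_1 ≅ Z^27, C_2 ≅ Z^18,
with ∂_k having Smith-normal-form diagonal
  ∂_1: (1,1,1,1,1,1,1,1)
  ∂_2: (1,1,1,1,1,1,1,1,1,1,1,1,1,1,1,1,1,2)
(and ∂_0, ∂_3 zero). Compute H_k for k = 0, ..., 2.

H_0: b_0 = 9 − 0 − 8 = 1; torsion from ∂_1 factors > 1: none. So H_0 ≅ Z.
H_1: b_1 = 27 − 8 − 18 = 1; torsion from ∂_2 factors > 1: [2]. So H_1 ≅ Z ⊕ Z/2.
H_2: b_2 = 18 − 18 − 0 = 0; torsion from ∂_3 factors > 1: none. So H_2 ≅ 0.

H_0 ≅ Z,  H_1 ≅ Z ⊕ Z/2,  H_2 = 0.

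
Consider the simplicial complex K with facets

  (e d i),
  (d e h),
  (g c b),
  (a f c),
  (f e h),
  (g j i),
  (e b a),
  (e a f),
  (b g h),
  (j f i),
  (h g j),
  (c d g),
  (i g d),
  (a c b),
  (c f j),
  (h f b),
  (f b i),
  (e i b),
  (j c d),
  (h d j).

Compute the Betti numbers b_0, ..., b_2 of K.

b_0 = 1, b_1 = 1, b_2 = 0.

Take the total order a < b < c < d < e < f < g < h < i < j on the vertex set. Then K (dimension 2) consists of the simplices:

  0-simplices (10): a, b, c, d, e, f, g, h, i, j
  1-simplices (30): ab, ac, ae, af, bc, be, bf, bg, bh, bi, cd, cf, cg, cj, de, dg, dh, di, dj, ef, eh, ei, fh, fi, fj, gh, gi, gj, hj, ij
  2-simplices (20): abc, abe, acf, aef, bcg, bei, bfh, bfi, bgh, cdg, cdj, cfj, deh, dei, dgi, dhj, efh, fij, ghj, gij

giving chain groups C_0 ≅ Z^10, C_1 ≅ Z^30, C_2 ≅ Z^20.

Boundary ∂_1: C_1 → C_0 maps an edge to its endpoints' difference, ∂[p,q] = q − p. For instance
  ∂cd = d − c.
This gives a 10×30 integer matrix of rank 9; reducing to Smith normal form yields diagonal entries (1,1,1,1,1,1,1,1,1).

The boundary map ∂_2: C_2 → C_1 maps a triangle to the signed sum of its edges. For instance
  ∂bfh = fh − bh + bf,
  ∂efh = fh − eh + ef.
As a 30×20 matrix over Z this has rank 20, with invariant factors (1,1,1,1,1,1,1,1,1,1,1,1,1,1,1,1,1,1,1,2).

Computing H_k = (kernel of ∂_k) / (image of ∂_{k+1}):

  H_0: rank C_0 − rank ∂_1 = 10 − 9 = 1, and the invariant factors of ∂_1 are all 1, so H_0 ≅ Z.
  H_1: rank ker ∂_1 − rank ∂_2 = (30 − 9) − 20 = 1, and ∂_2 has invariant factor 2 > 1, so H_1 ≅ Z ⊕ Z/2.
  H_2: rank ker ∂_2 − rank ∂_3 = (20 − 20) − 0 = 0, and there is no ∂_3, so H_2 ≅ 0.

As a check, the Euler characteristic is 10 − 30 + 20 = 0, which agrees with 1 − 1 + 0 = 0.
(K is a triangulation of the Klein bottle.)

Hence the Betti numbers are b_0 = 1, b_1 = 1, b_2 = 0.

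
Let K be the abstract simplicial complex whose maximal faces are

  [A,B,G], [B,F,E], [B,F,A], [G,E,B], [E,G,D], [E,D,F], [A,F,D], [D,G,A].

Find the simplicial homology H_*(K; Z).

Take the total order A < B < D < E < F < G on the vertex set. Then K (dimension 2) consists of the simplices:

  0-simplices (6): A, B, D, E, F, G
  1-simplices (12): AB, AD, AF, AG, BE, BF, BG, DE, DF, DG, EF, EG
  2-simplices (8): ABF, ABG, ADF, ADG, BEF, BEG, DEF, DEG

giving chain groups C_0 ≅ Z^6, C_1 ≅ Z^12, C_2 ≅ Z^8.

The boundary map ∂_1: C_1 → C_0 is given by ∂[p,q] = [q] − [p]. For instance
  ∂AG = G − A.
The resulting 6×12 matrix has rank 5, and its Smith normal form has invariant factors (1,1,1,1,1).

∂_2: C_2 → C_1 acts by ∂[p,q,r] = [q,r] − [p,r] + [p,q]. For instance
  ∂ADF = DF − AF + AD,
  ∂ABG = BG − AG + AB.
The 12×8 boundary matrix has rank 7 and Smith normal form diag(1,1,1,1,1,1,1).

Computing H_k = (kernel of ∂_k) / (image of ∂_{k+1}):

  H_0: rank C_0 − rank ∂_1 = 6 − 5 = 1, and the invariant factors of ∂_1 are all 1, so H_0 ≅ Z.
  H_1: rank ker ∂_1 − rank ∂_2 = (12 − 5) − 7 = 0, and the invariant factors of ∂_2 are all 1, so H_1 ≅ 0.
  H_2: rank ker ∂_2 − rank ∂_3 = (8 − 7) − 0 = 1, and there is no ∂_3, so H_2 ≅ Z.

H_0 ≅ Z,  H_1 = 0,  H_2 ≅ Z.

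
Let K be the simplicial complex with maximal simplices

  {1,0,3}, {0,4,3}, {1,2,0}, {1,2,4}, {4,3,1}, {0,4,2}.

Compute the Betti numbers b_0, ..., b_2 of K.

b_0 = 1, b_1 = 0, b_2 = 1.

Order the vertices as 0 < 1 < 2 < 3 < 4. Listing each simplex with vertices in this order, K has dimension 2 with simplices:

  0-simplices (5): [0], [1], [2], [3], [4]
  1-simplices (9): [0,1], [0,2], [0,3], [0,4], [1,2], [1,3], [1,4], [2,4], [3,4]
  2-simplices (6): [0,1,2], [0,1,3], [0,2,4], [0,3,4], [1,2,4], [1,3,4]

Hence C_0 ≅ Z^5, C_1 ≅ Z^9, C_2 ≅ Z^6.

Boundary ∂_1: C_1 → C_0 sends each edge [p,q] (with p < q) to q − p. For instance
  ∂[1,2] = [2] − [1].
This gives a 5×9 integer matrix of rank 4; reducing to Smith normal form yields diagonal entries (1,1,1,1).

Boundary ∂_2: C_2 → C_1 sends each 2-simplex [p,q,r] to [q,r] − [p,r] + [p,q]. For instance
  ∂[0,1,3] = [1,3] − [0,3] + [0,1],
  ∂[0,2,4] = [2,4] − [0,4] + [0,2].
The resulting 9×6 matrix has rank 5, and its Smith normal form has invariant factors (1,1,1,1,1).

Reading off H_k = ker ∂_k / im ∂_{k+1}:

  H_0: rank C_0 − rank ∂_1 = 5 − 4 = 1, and the invariant factors of ∂_1 are all 1, so H_0 = Z.
  H_1: rank ker ∂_1 − rank ∂_2 = (9 − 4) − 5 = 0, and the invariant factors of ∂_2 are all 1, so H_1 = 0.
  H_2: rank ker ∂_2 − rank ∂_3 = (6 − 5) − 0 = 1, and there is no ∂_3, so H_2 = Z.

(K is a triangulation of the 2-sphere S^2.)

Hence the Betti numbers are b_0 = 1, b_1 = 0, b_2 = 1.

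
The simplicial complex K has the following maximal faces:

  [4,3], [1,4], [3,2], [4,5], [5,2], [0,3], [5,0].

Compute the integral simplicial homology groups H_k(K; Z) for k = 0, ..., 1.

Take the total order 0 < 1 < 2 < 3 < 4 < 5 on the vertex set. Then K (dimension 1) consists of the simplices:

  0-simplices (6): [0], [1], [2], [3], [4], [5]
  1-simplices (7): [0,3], [0,5], [1,4], [2,3], [2,5], [3,4], [4,5]

giving chain groups C_0 ≅ Z^6, C_1 ≅ Z^7.

Boundary ∂_1: C_1 → C_0 sends each edge [p,q] (with p < q) to q − p. For instance
  ∂[3,4] = [4] − [3].
The 6×7 boundary matrix has rank 5 and Smith normal form diag(1,1,1,1,1).

Now H_k = ker ∂_k / im ∂_{k+1}, so:

  H_0: rank C_0 − rank ∂_1 = 6 − 5 = 1, and the invariant factors of ∂_1 are all 1, so H_0 = Z.
  H_1: rank ker ∂_1 − rank ∂_2 = (7 − 5) − 0 = 2, and there is no ∂_2, so H_1 = Z^2.

As a check, the Euler characteristic is 6 − 7 = -1, which agrees with 1 − 2 = -1.

H_0 = Z,  H_1 = Z^2.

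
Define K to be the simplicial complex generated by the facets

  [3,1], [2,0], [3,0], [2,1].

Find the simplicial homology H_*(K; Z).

H_0 ≅ Z,  H_1 ≅ Z.

Order the vertices as 0 < 1 < 2 < 3. Listing each simplex with vertices in this order, K has dimension 1 with simplices:

  0-simplices (4): [0], [1], [2], [3]
  1-simplices (4): [0,2], [0,3], [1,2], [1,3]

so the chain groups are C_0 ≅ Z^4, C_1 ≅ Z^4.

The boundary map ∂_1: C_1 → C_0 sends each edge [p,q] (with p < q) to q − p. For instance
  ∂[0,3] = [3] − [0].
This gives a 4×4 integer matrix of rank 3; reducing to Smith normal form yields diagonal entries (1,1,1).

Now H_k = ker ∂_k / im ∂_{k+1}, so:

  H_0: rank C_0 − rank ∂_1 = 4 − 3 = 1, and the invariant factors of ∂_1 are all 1, so H_0 = Z.
  H_1: rank ker ∂_1 − rank ∂_2 = (4 − 3) − 0 = 1, and there is no ∂_2, so H_1 = Z.

As a check, the Euler characteristic is 4 − 4 = 0, which agrees with 1 − 1 = 0.
(K is a triangulation of the circle S^1.)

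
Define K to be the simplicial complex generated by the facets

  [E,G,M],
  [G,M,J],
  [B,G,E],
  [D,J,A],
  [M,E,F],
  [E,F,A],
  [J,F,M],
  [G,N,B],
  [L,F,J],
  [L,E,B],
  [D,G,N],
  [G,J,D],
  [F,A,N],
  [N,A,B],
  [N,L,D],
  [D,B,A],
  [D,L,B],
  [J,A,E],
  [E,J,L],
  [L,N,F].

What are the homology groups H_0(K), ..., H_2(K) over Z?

Fix the vertex order A < B < D < E < F < G < J < L < M < N and write every simplex with vertices in increasing order. Then dim K = 2 and the simplices of K are:

  0-simplices (10): A, B, D, E, F, G, J, L, M, N
  1-simplices (30): AB, AD, AE, AF, AJ, AN, BD, BE, BG, BL, BN, DG, DJ, DL, DN, EF, EG, EJ, EL, EM, FJ, FL, FM, FN, GJ, GM, GN, JL, JM, LN
  2-simplices (20): ABD, ABN, ADJ, AEF, AEJ, AFN, BDL, BEG, BEL, BGN, DGJ, DGN, DLN, EFM, EGM, EJL, FJL, FJM, FLN, GJM

giving chain groups C_0 ≅ Z^10, C_1 ≅ Z^30, C_2 ≅ Z^20.

The boundary map ∂_1: C_1 → C_0 maps an edge to its endpoints' difference, ∂[p,q] = q − p.
The resulting 10×30 matrix has rank 9, and its Smith normal form has invariant factors (1,1,1,1,1,1,1,1,1).

∂_2: C_2 → C_1 acts by ∂[p,q,r] = [q,r] − [p,r] + [p,q]. For instance
  ∂ABD = BD − AD + AB,
  ∂EJL = JL − EL + EJ.
The resulting 30×20 matrix has rank 20, and its Smith normal form has invariant factors (1,1,1,1,1,1,1,1,1,1,1,1,1,1,1,1,1,1,1,2).

Computing H_k = (kernel of ∂_k) / (image of ∂_{k+1}):

  H_0: rank C_0 − rank ∂_1 = 10 − 9 = 1, and the invariant factors of ∂_1 are all 1, so H_0 = Z.
  H_1: rank ker ∂_1 − rank ∂_2 = (30 − 9) − 20 = 1, and ∂_2 has invariant factor 2 > 1, so H_1 = Z ⊕ Z/2.
  H_2: rank ker ∂_2 − rank ∂_3 = (20 − 20) − 0 = 0, and there is no ∂_3, so H_2 = 0.

As a check, the Euler characteristic is 10 − 30 + 20 = 0, which agrees with 1 − 1 + 0 = 0.

H_0 = Z,  H_1 = Z ⊕ Z/2,  H_2 = 0.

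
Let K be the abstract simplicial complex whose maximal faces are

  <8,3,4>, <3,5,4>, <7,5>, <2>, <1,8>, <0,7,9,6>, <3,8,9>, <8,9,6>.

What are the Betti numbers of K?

Order the vertices as 0 < 1 < 2 < 3 < 4 < 5 < 6 < 7 < 8 < 9. Listing each simplex with vertices in this order, K has dimension 3 with simplices:

  0-simplices (10): [0], [1], [2], [3], [4], [5], [6], [7], [8], [9]
  1-simplices (16): [0,6], [0,7], [0,9], [1,8], [3,4], [3,5], [3,8], [3,9], [4,5], [4,8], [5,7], [6,7], [6,8], [6,9], [7,9], [8,9]
  2-simplices (8): [0,6,7], [0,6,9], [0,7,9], [3,4,5], [3,4,8], [3,8,9], [6,7,9], [6,8,9]
  3-simplices (1): [0,6,7,9]

giving chain groups C_0 ≅ Z^10, C_1 ≅ Z^16, C_2 ≅ Z^8, C_3 ≅ Z^1.

Boundary ∂_1: C_1 → C_0 is given by ∂[p,q] = [q] − [p]. For instance
  ∂[1,8] = [8] − [1].
This gives a 10×16 integer matrix of rank 8; reducing to Smith normal form yields diagonal entries (1,1,1,1,1,1,1,1).

Boundary ∂_2: C_2 → C_1 acts by ∂[p,q,r] = [q,r] − [p,r] + [p,q]. For instance
  ∂[6,8,9] = [8,9] − [6,9] + [6,8],
  ∂[0,6,7] = [6,7] − [0,7] + [0,6].
The 16×8 boundary matrix has rank 7 and Smith normal form diag(1,1,1,1,1,1,1).

Boundary ∂_3: C_3 → C_2 sends each 3-simplex σ to the alternating sum Σ_i (−1)^i (σ with its i-th vertex removed). For instance
  ∂[0,6,7,9] = [6,7,9] − [0,7,9] + [0,6,9] − [0,6,7].
As a 8×1 matrix over Z this has rank 1, with invariant factors (1).

Reading off H_k = ker ∂_k / im ∂_{k+1}:

  H_0: rank C_0 − rank ∂_1 = 10 − 8 = 2, and the invariant factors of ∂_1 are all 1, so H_0 = Z^2.
  H_1: rank ker ∂_1 − rank ∂_2 = (16 − 8) − 7 = 1, and the invariant factors of ∂_2 are all 1, so H_1 = Z.
  H_2: rank ker ∂_2 − rank ∂_3 = (8 − 7) − 1 = 0, and the invariant factors of ∂_3 are all 1, so H_2 = 0.
  H_3: rank ker ∂_3 − rank ∂_4 = (1 − 1) − 0 = 0, and there is no ∂_4, so H_3 = 0.

Hence the Betti numbers are b_0 = 2, b_1 = 1, b_2 = 0, b_3 = 0.

b_0 = 2, b_1 = 1, b_2 = 0, b_3 = 0.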